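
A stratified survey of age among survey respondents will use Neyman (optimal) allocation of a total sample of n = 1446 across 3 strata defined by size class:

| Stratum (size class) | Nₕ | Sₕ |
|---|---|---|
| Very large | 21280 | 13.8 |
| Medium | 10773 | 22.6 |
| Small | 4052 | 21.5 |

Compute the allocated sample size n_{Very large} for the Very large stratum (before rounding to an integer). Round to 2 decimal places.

680.24

Neyman allocation: nₕ = n·NₕSₕ / Σⱼ NⱼSⱼ.
Σ NⱼSⱼ = 21280·13.8 + 10773·22.6 + 4052·21.5 = 624251.8.
n_{Very large} = 1446·21280·13.8 / 624251.8 = 680.24.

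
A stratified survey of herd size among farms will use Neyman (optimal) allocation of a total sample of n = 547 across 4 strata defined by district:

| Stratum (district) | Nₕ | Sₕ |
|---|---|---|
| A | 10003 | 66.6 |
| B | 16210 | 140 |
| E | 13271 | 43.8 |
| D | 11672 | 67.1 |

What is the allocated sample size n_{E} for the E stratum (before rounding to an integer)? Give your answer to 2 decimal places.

73.94

Neyman allocation: nₕ = n·NₕSₕ / Σⱼ NⱼSⱼ.
Σ NⱼSⱼ = 10003·66.6 + 16210·140 + 13271·43.8 + 11672·67.1 = 4.3000608 × 10^6.
n_{E} = 547·13271·43.8 / (4.3000608 × 10^6) = 73.94.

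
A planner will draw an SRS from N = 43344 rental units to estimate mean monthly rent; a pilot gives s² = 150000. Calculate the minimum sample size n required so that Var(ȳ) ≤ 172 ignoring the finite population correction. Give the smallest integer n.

873

Without fpc, n₀ = s²/D = 150000/172 = 872.0930.
Rounding up, n = 873.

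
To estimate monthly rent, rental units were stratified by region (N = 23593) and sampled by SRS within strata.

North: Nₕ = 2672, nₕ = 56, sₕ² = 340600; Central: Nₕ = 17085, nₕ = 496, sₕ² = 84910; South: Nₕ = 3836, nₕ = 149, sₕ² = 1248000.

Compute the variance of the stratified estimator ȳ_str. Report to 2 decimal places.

Var(ȳ_str) = Σₕ Wₕ²(1 − fₕ)sₕ²/nₕ with Wₕ = Nₕ/N, N = 23593.
North: Wₕ = 0.11325393; term = 0.11325393²·(1 − 0.02095808)·340600/56 = 76.37733.
Central: Wₕ = 0.72415547; term = 0.72415547²·(1 − 0.02903131)·84910/496 = 87.16578.
South: Wₕ = 0.16259060; term = 0.16259060²·(1 − 0.03884254)·1248000/149 = 212.82063.
Sum = 376.36374.

376.36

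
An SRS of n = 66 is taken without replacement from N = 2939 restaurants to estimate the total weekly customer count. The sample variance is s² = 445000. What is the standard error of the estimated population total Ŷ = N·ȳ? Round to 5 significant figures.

Var(Ŷ) = N²·Var(ȳ) = N²·(1 − n/N)·s²/n.
f = 66/2939 = 0.02245662; Var(ȳ) = 0.97754338·445000/66 = 6591.0122.
Var(Ŷ) = 2939² · 6591.0122 = 5.6931324 × 10^10.
SE(Ŷ) = √(5.6931324 × 10^10) = 238600.

238600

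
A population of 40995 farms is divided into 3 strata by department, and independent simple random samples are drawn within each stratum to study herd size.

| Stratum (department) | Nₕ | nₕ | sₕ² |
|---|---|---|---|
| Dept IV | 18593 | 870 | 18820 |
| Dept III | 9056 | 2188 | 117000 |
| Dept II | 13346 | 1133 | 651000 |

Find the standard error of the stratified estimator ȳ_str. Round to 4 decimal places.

Var(ȳ_str) = Σₕ Wₕ²(1 − fₕ)sₕ²/nₕ with Wₕ = Nₕ/N, N = 40995.
Dept IV: Wₕ = 0.45354312; term = 0.45354312²·(1 − 0.04679180)·18820/870 = 4.2415568.
Dept III: Wₕ = 0.22090499; term = 0.22090499²·(1 − 0.24160777)·117000/2188 = 1.9789894.
Dept II: Wₕ = 0.32555190; term = 0.32555190²·(1 − 0.08489435)·651000/1133 = 55.726629.
Sum = 61.947175.
SE = √(61.947175) = 7.8707.

7.8707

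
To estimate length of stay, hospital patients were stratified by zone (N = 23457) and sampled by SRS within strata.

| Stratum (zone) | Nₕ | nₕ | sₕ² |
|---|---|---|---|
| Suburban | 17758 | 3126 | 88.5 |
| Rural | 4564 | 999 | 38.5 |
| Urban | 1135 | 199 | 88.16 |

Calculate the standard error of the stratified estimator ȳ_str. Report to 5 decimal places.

0.12395

Var(ȳ_str) = Σₕ Wₕ²(1 − fₕ)sₕ²/nₕ with Wₕ = Nₕ/N, N = 23457.
Suburban: Wₕ = 0.75704481; term = 0.75704481²·(1 − 0.17603334)·88.5/3126 = 0.013369252.
Rural: Wₕ = 0.19456879; term = 0.19456879²·(1 − 0.21888694)·38.5/999 = 0.001139608.
Urban: Wₕ = 0.04838641; term = 0.04838641²·(1 − 0.17533040)·88.16/199 = 8.553528 × 10^-4.
Sum = 0.015364213.
SE = √(0.015364213) = 0.12395.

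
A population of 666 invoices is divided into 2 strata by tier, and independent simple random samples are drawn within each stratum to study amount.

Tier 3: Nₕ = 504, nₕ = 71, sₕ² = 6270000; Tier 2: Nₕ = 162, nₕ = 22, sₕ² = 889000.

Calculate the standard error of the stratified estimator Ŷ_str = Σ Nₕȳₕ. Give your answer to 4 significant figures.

Var(Ŷ_str) = Σₕ Nₕ²(1 − fₕ)sₕ²/nₕ.
Tier 3: 504²·(1 − 71/504)·6270000/71 = 1.9272037 × 10^10.
Tier 2: 162²·(1 − 22/162)·889000/22 = 9.1647818 × 10^8.
Sum = 2.0188515 × 10^10.
SE = √(2.0188515 × 10^10) = 142100.

142100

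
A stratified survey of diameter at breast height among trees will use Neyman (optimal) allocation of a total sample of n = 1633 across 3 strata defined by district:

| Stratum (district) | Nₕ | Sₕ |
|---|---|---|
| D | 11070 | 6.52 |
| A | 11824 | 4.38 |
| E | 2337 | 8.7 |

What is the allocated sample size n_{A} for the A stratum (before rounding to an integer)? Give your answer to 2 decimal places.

586.09

Neyman allocation: nₕ = n·NₕSₕ / Σⱼ NⱼSⱼ.
Σ NⱼSⱼ = 11070·6.52 + 11824·4.38 + 2337·8.7 = 144297.42.
n_{A} = 1633·11824·4.38 / 144297.42 = 586.09.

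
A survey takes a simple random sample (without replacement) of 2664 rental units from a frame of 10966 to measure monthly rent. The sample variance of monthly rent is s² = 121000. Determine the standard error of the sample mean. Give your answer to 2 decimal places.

Under SRS without replacement, Var(ȳ) = (1 − f)·s²/n with f = n/N = 2664/10966 = 0.24293270.
Var(ȳ) = (1 − 0.24293270)·121000/2664 = 0.75706730·45.42042 = 34.386315.
SE(ȳ) = √(34.386315) = 5.86.

5.86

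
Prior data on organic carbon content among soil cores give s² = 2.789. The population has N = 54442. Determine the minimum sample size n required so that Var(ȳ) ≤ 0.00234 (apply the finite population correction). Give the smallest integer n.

1167

Without fpc, n₀ = s²/D = 2.789/0.00234 = 1191.8803.
With fpc, (1 − n/N)·s²/n ≤ D requires n ≥ n₀/(1 + n₀/N) = 1191.8803/(1 + 1191.8803/54442) = 1166.3459.
Rounding up, n = 1167.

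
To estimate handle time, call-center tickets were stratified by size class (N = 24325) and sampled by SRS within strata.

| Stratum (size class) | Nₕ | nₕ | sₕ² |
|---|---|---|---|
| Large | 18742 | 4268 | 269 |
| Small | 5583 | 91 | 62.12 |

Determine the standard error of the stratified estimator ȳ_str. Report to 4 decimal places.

0.2535

Var(ȳ_str) = Σₕ Wₕ²(1 − fₕ)sₕ²/nₕ with Wₕ = Nₕ/N, N = 24325.
Large: Wₕ = 0.77048304; term = 0.77048304²·(1 − 0.22772383)·269/4268 = 0.028895264.
Small: Wₕ = 0.22951696; term = 0.22951696²·(1 − 0.01629948)·62.12/91 = 0.035373865.
Sum = 0.064269129.
SE = √(0.064269129) = 0.2535.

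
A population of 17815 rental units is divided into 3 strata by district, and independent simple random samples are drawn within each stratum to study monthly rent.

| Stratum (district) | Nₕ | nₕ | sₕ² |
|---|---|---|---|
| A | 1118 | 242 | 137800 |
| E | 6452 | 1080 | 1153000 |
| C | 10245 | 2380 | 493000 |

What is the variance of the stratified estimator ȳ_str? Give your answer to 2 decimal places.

Var(ȳ_str) = Σₕ Wₕ²(1 − fₕ)sₕ²/nₕ with Wₕ = Nₕ/N, N = 17815.
A: Wₕ = 0.06275610; term = 0.06275610²·(1 − 0.21645796)·137800/242 = 1.7571471.
E: Wₕ = 0.36216671; term = 0.36216671²·(1 − 0.16738996)·1153000/1080 = 116.59079.
C: Wₕ = 0.57507718; term = 0.57507718²·(1 − 0.23230844)·493000/2380 = 52.590706.
Sum = 170.93864.

170.94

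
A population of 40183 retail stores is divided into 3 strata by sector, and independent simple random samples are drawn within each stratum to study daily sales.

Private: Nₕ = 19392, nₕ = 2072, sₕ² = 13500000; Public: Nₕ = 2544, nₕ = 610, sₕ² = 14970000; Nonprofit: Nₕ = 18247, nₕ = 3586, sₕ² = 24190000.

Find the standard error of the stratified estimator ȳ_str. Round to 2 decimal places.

50.47

Var(ȳ_str) = Σₕ Wₕ²(1 − fₕ)sₕ²/nₕ with Wₕ = Nₕ/N, N = 40183.
Private: Wₕ = 0.48259214; term = 0.48259214²·(1 − 0.10684818)·13500000/2072 = 1355.2824.
Public: Wₕ = 0.06331036; term = 0.06331036²·(1 − 0.23977987)·14970000/610 = 74.779202.
Nonprofit: Wₕ = 0.45409750; term = 0.45409750²·(1 − 0.19652546)·24190000/3586 = 1117.6246.
Sum = 2547.6862.
SE = √(2547.6862) = 50.47.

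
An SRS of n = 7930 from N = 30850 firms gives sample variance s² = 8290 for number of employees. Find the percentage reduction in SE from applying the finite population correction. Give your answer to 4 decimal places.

f = n/N = 7930/30850 = 0.25705024.
SE_no-fpc = √(s²/n) = 1.0224467; SE_fpc = √((1−f)s²/n) = 0.88129315.
Ratio = √(1−f) = 0.86194533. Reduction = 100·(1 − 0.86194533) = 13.8055%.

13.8055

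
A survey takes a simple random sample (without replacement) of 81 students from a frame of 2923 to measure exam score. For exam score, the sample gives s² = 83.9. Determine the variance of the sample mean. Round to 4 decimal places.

Under SRS without replacement, Var(ȳ) = (1 − f)·s²/n with f = n/N = 81/2923 = 0.02771126.
Var(ȳ) = (1 − 0.02771126)·83.9/81 = 0.97228874·1.0358025 = 1.0070991.

1.0071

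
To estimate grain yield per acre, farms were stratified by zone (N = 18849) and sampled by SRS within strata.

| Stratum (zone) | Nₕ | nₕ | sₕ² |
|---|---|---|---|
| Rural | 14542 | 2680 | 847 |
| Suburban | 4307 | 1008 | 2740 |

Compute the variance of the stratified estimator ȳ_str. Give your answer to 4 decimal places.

Var(ȳ_str) = Σₕ Wₕ²(1 − fₕ)sₕ²/nₕ with Wₕ = Nₕ/N, N = 18849.
Rural: Wₕ = 0.77149981; term = 0.77149981²·(1 − 0.18429377)·847/2680 = 0.15344546.
Suburban: Wₕ = 0.22850019; term = 0.22850019²·(1 − 0.23403761)·2740/1008 = 0.10871027.
Sum = 0.26215573.

0.2622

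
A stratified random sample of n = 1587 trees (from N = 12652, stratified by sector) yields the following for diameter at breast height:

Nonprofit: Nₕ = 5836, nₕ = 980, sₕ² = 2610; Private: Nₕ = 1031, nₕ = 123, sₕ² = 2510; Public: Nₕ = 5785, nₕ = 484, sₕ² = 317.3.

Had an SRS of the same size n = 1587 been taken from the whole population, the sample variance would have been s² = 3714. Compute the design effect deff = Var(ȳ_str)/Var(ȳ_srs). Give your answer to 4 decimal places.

Var(ȳ_str) = Σ Wₕ²(1−fₕ)sₕ²/nₕ with Wₕ = Nₕ/12652:
  Nonprofit: (5836/12652)²·(1−980/5836)·2610/980 = 0.47150904
  Private: (1031/12652)²·(1−123/1031)·2510/123 = 0.1193424
  Public: (5785/12652)²·(1−484/5785)·317.3/484 = 0.1255936
  → Var(ȳ_str) = 0.71644504.
Var(ȳ_srs) = (1 − 1587/12652)·3714/1587 = 2.0467142.
deff = 0.71644504 / 2.0467142 = 0.3500.

0.3500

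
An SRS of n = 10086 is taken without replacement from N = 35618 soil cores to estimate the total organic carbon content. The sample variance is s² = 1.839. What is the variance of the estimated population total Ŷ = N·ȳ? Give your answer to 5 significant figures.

165810

Var(Ŷ) = N²·Var(ȳ) = N²·(1 − n/N)·s²/n.
f = 10086/35618 = 0.28317143; Var(ȳ) = 0.71682857·1.839/10086 = 1.3070075 × 10^-4.
Var(Ŷ) = 35618² · (1.3070075 × 10^-4) = 165812.45.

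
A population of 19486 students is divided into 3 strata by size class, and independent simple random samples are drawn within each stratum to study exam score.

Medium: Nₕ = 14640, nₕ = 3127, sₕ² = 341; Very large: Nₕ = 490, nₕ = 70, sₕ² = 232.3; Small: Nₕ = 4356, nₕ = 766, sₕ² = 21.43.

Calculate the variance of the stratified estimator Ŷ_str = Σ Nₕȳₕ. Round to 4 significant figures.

1.950 × 10^7

Var(Ŷ_str) = Σₕ Nₕ²(1 − fₕ)sₕ²/nₕ.
Medium: 14640²·(1 − 3127/14640)·341/3127 = 1.8380447 × 10^7.
Very large: 490²·(1 − 70/490)·232.3/70 = 682962.
Small: 4356²·(1 − 766/4356)·21.43/766 = 437497.65.
Sum = 1.9500907 × 10^7.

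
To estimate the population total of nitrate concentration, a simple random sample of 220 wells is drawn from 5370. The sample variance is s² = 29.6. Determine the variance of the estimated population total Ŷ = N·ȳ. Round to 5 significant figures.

Var(Ŷ) = N²·Var(ȳ) = N²·(1 − n/N)·s²/n.
f = 220/5370 = 0.04096834; Var(ȳ) = 0.95903166·29.6/220 = 0.12903335.
Var(Ŷ) = 5370² · 0.12903335 = 3.7209218 × 10^6.

3.7209 × 10^6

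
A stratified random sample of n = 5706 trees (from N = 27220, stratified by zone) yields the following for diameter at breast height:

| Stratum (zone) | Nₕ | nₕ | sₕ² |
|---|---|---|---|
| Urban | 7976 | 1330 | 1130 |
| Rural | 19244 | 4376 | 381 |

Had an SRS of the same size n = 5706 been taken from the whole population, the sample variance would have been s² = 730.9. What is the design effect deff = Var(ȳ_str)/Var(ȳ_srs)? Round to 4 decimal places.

0.9325

Var(ȳ_str) = Σ Wₕ²(1−fₕ)sₕ²/nₕ with Wₕ = Nₕ/27220:
  Urban: (7976/27220)²·(1−1330/7976)·1130/1330 = 0.060784947
  Rural: (19244/27220)²·(1−4376/19244)·381/4376 = 0.033621673
  → Var(ȳ_str) = 0.09440662.
Var(ȳ_srs) = (1 − 5706/27220)·730.9/5706 = 0.10124166.
deff = 0.09440662 / 0.10124166 = 0.9325.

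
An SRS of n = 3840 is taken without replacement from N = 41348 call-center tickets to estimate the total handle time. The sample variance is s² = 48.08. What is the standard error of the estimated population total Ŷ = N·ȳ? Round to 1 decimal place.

Var(Ŷ) = N²·Var(ȳ) = N²·(1 − n/N)·s²/n.
f = 3840/41348 = 0.09287027; Var(ȳ) = 0.90712973·48.08/3840 = 0.01135802.
Var(Ŷ) = 41348² · 0.01135802 = 1.941832 × 10^7.
SE(Ŷ) = √(1.941832 × 10^7) = 4406.6.

4406.6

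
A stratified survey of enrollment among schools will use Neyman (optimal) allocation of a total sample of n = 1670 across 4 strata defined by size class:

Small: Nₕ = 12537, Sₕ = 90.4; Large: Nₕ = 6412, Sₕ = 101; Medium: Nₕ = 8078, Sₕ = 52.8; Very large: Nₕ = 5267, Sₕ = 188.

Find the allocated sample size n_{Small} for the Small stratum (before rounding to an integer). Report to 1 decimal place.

Neyman allocation: nₕ = n·NₕSₕ / Σⱼ NⱼSⱼ.
Σ NⱼSⱼ = 12537·90.4 + 6412·101 + 8078·52.8 + 5267·188 = 3.1976712 × 10^6.
n_{Small} = 1670·12537·90.4 / (3.1976712 × 10^6) = 591.9.

591.9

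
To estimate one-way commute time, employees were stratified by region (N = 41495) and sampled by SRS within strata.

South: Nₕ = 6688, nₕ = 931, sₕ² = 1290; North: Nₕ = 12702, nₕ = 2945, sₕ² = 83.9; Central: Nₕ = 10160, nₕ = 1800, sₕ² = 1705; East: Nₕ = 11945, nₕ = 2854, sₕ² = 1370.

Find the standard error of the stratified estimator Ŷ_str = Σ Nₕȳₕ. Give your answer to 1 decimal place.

13764.5

Var(Ŷ_str) = Σₕ Nₕ²(1 − fₕ)sₕ²/nₕ.
South: 6688²·(1 − 931/6688)·1290/931 = 5.3349767 × 10^7.
North: 12702²·(1 − 2945/12702)·83.9/2945 = 3.5307346 × 10^6.
Central: 10160²·(1 − 1800/10160)·1705/1800 = 8.0454782 × 10^7.
East: 11945²·(1 − 2854/11945)·1370/2854 = 5.2127202 × 10^7.
Sum = 1.8946249 × 10^8.
SE = √(1.8946249 × 10^8) = 13764.5.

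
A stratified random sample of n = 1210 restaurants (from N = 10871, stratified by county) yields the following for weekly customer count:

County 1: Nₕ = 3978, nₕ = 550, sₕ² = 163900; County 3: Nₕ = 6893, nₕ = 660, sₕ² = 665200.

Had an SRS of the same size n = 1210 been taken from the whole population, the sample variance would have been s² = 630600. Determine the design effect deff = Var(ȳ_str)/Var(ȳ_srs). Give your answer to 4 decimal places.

0.8654

Var(ȳ_str) = Σ Wₕ²(1−fₕ)sₕ²/nₕ with Wₕ = Nₕ/10871:
  County 1: (3978/10871)²·(1−550/3978)·163900/550 = 34.386095
  County 3: (6893/10871)²·(1−660/6893)·665200/660 = 366.41624
  → Var(ȳ_str) = 400.80234.
Var(ȳ_srs) = (1 − 1210/10871)·630600/1210 = 463.14948.
deff = 400.80234 / 463.14948 = 0.8654.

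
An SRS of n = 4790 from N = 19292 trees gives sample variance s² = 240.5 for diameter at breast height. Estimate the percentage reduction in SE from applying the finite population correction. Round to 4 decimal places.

f = n/N = 4790/19292 = 0.24828945.
SE_no-fpc = √(s²/n) = 0.22407313; SE_fpc = √((1−f)s²/n) = 0.19427419.
Ratio = √(1−f) = 0.86701243. Reduction = 100·(1 − 0.86701243) = 13.2988%.

13.2988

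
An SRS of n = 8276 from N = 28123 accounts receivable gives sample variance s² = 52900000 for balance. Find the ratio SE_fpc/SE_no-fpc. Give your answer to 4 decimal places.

0.8401

f = n/N = 8276/28123 = 0.29427870.
SE_no-fpc = √(s²/n) = 79.949839; SE_fpc = √((1−f)s²/n) = 67.163637.
Ratio = √(1−f) = 0.84007220.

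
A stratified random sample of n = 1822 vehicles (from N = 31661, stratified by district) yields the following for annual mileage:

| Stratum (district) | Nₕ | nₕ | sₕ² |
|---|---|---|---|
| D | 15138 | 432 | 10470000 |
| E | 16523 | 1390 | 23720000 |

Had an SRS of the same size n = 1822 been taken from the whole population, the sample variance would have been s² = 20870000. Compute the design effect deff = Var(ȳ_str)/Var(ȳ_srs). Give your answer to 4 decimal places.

0.8929

Var(ȳ_str) = Σ Wₕ²(1−fₕ)sₕ²/nₕ with Wₕ = Nₕ/31661:
  D: (15138/31661)²·(1−432/15138)·10470000/432 = 5382.4096
  E: (16523/31661)²·(1−1390/16523)·23720000/1390 = 4256.6169
  → Var(ȳ_str) = 9639.0265.
Var(ȳ_srs) = (1 − 1822/31661)·20870000/1822 = 10795.275.
deff = 9639.0265 / 10795.275 = 0.8929.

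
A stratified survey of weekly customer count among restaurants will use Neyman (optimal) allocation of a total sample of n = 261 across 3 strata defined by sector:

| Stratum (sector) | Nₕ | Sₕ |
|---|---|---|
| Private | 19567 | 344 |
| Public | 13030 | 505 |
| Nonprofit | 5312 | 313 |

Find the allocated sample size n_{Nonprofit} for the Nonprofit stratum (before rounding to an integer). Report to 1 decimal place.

Neyman allocation: nₕ = n·NₕSₕ / Σⱼ NⱼSⱼ.
Σ NⱼSⱼ = 19567·344 + 13030·505 + 5312·313 = 1.4973854 × 10^7.
n_{Nonprofit} = 261·5312·313 / (1.4973854 × 10^7) = 29.0.

29.0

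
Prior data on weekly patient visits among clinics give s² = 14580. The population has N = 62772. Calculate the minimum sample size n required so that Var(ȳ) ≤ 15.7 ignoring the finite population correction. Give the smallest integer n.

929

Without fpc, n₀ = s²/D = 14580/15.7 = 928.6624.
Rounding up, n = 929.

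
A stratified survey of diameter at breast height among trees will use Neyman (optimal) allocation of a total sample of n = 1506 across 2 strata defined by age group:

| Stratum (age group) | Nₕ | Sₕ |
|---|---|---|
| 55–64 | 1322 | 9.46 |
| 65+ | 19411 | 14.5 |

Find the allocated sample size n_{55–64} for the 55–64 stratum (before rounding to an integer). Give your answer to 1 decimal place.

Neyman allocation: nₕ = n·NₕSₕ / Σⱼ NⱼSⱼ.
Σ NⱼSⱼ = 1322·9.46 + 19411·14.5 = 293965.62.
n_{55–64} = 1506·1322·9.46 / 293965.62 = 64.1.

64.1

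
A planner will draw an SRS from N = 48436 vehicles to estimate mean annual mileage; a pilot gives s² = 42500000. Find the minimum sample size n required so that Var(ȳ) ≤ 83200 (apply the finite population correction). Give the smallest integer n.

Without fpc, n₀ = s²/D = 42500000/83200 = 510.8173.
With fpc, (1 − n/N)·s²/n ≤ D requires n ≥ n₀/(1 + n₀/N) = 510.8173/(1 + 510.8173/48436) = 505.4863.
Rounding up, n = 506.

506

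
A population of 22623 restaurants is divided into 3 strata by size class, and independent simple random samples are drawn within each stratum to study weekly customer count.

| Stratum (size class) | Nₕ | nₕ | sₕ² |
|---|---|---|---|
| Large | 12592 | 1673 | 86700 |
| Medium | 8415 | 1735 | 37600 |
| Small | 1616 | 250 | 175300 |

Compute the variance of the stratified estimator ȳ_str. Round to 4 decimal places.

Var(ȳ_str) = Σₕ Wₕ²(1 − fₕ)sₕ²/nₕ with Wₕ = Nₕ/N, N = 22623.
Large: Wₕ = 0.55660169; term = 0.55660169²·(1 − 0.13286213)·86700/1673 = 13.921959.
Medium: Wₕ = 0.37196658; term = 0.37196658²·(1 − 0.20617944)·37600/1735 = 2.380228.
Small: Wₕ = 0.07143173; term = 0.07143173²·(1 − 0.15470297)·175300/250 = 3.0243606.
Sum = 19.326548.

19.3265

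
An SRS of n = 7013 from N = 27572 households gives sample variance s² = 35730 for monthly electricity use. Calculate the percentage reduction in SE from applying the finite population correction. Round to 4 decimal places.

f = n/N = 7013/27572 = 0.25435224.
SE_no-fpc = √(s²/n) = 2.2571717; SE_fpc = √((1−f)s²/n) = 1.949088.
Ratio = √(1−f) = 0.86350898. Reduction = 100·(1 − 0.86350898) = 13.6491%.

13.6491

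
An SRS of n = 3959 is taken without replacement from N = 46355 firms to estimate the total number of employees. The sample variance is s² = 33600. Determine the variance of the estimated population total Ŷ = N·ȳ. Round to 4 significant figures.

1.668 × 10^10

Var(Ŷ) = N²·Var(ȳ) = N²·(1 − n/N)·s²/n.
f = 3959/46355 = 0.08540611; Var(ȳ) = 0.91459389·33600/3959 = 7.7621508.
Var(Ŷ) = 46355² · 7.7621508 = 1.6679201 × 10^10.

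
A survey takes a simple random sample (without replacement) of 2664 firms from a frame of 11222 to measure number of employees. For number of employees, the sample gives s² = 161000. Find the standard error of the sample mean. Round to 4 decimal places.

6.7889

Under SRS without replacement, Var(ȳ) = (1 − f)·s²/n with f = n/N = 2664/11222 = 0.23739084.
Var(ȳ) = (1 − 0.23739084)·161000/2664 = 0.76260916·60.435435 = 46.088617.
SE(ȳ) = √(46.088617) = 6.7889.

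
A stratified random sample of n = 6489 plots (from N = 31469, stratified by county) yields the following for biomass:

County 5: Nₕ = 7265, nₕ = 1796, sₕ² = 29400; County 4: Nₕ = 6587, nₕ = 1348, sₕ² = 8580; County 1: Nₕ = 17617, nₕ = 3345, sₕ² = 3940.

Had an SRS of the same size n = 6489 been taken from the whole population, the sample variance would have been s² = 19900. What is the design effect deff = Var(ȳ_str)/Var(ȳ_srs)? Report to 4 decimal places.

0.4838

Var(ȳ_str) = Σ Wₕ²(1−fₕ)sₕ²/nₕ with Wₕ = Nₕ/31469:
  County 5: (7265/31469)²·(1−1796/7265)·29400/1796 = 0.65677809
  County 4: (6587/31469)²·(1−1348/6587)·8580/1348 = 0.22180308
  County 1: (17617/31469)²·(1−3345/17617)·3940/3345 = 0.29905496
  → Var(ȳ_str) = 1.1776361.
Var(ȳ_srs) = (1 − 6489/31469)·19900/6489 = 2.4343599.
deff = 1.1776361 / 2.4343599 = 0.4838.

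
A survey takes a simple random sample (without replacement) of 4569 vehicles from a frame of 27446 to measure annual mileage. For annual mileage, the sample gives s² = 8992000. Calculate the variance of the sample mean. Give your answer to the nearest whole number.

1640

Under SRS without replacement, Var(ȳ) = (1 − f)·s²/n with f = n/N = 4569/27446 = 0.16647235.
Var(ȳ) = (1 − 0.16647235)·8992000/4569 = 0.83352765·1968.0455 = 1640.4204.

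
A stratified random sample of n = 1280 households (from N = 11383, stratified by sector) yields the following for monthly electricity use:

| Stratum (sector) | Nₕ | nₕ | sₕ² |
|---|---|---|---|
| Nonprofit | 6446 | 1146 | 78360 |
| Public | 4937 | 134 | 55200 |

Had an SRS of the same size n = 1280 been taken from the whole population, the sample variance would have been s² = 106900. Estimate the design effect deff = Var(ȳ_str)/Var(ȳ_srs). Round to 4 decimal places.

1.2603

Var(ȳ_str) = Σ Wₕ²(1−fₕ)sₕ²/nₕ with Wₕ = Nₕ/11383:
  Nonprofit: (6446/11383)²·(1−1146/6446)·78360/1146 = 18.028621
  Public: (4937/11383)²·(1−134/4937)·55200/134 = 75.38701
  → Var(ȳ_str) = 93.415631.
Var(ȳ_srs) = (1 − 1280/11383)·106900/1280 = 74.124428.
deff = 93.415631 / 74.124428 = 1.2603.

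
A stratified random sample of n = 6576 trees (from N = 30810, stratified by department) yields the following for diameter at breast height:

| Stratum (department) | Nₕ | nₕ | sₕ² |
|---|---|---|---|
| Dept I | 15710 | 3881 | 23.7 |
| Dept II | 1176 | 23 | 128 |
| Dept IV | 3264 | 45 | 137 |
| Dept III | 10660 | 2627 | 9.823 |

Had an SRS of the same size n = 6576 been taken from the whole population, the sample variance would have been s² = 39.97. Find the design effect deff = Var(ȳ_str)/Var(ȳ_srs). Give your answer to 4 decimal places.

Var(ȳ_str) = Σ Wₕ²(1−fₕ)sₕ²/nₕ with Wₕ = Nₕ/30810:
  Dept I: (15710/30810)²·(1−3881/15710)·23.7/3881 = 0.0011954888
  Dept II: (1176/30810)²·(1−23/1176)·128/23 = 0.0079494186
  Dept IV: (3264/30810)²·(1−45/3264)·137/45 = 0.033697353
  Dept III: (10660/30810)²·(1−2627/10660)·9.823/2627 = 3.3731499 × 10^-4
  → Var(ȳ_str) = 0.043179575.
Var(ȳ_srs) = (1 − 6576/30810)·39.97/6576 = 0.0047808569.
deff = 0.043179575 / 0.0047808569 = 9.0318.

9.0318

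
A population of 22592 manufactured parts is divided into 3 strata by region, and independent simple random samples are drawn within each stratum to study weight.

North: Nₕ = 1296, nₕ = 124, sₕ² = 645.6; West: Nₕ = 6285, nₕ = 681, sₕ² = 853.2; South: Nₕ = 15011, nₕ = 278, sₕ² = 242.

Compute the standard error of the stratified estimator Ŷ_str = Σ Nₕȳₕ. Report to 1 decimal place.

15638.2

Var(Ŷ_str) = Σₕ Nₕ²(1 − fₕ)sₕ²/nₕ.
North: 1296²·(1 − 124/1296)·645.6/124 = 7.9081418 × 10^6.
West: 6285²·(1 − 681/6285)·853.2/681 = 4.4127278 × 10^7.
South: 15011²·(1 − 278/15011)·242/278 = 1.9251802 × 10^8.
Sum = 2.4455344 × 10^8.
SE = √(2.4455344 × 10^8) = 15638.2.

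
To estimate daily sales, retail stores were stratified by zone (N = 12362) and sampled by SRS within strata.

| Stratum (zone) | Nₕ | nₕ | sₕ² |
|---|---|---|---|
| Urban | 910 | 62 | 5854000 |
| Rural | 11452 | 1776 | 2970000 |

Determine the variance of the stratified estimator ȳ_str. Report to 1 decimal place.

Var(ȳ_str) = Σₕ Wₕ²(1 − fₕ)sₕ²/nₕ with Wₕ = Nₕ/N, N = 12362.
Urban: Wₕ = 0.07361268; term = 0.07361268²·(1 − 0.06813187)·5854000/62 = 476.78304.
Rural: Wₕ = 0.92638732; term = 0.92638732²·(1 − 0.15508208)·2970000/1776 = 1212.5878.
Sum = 1689.3708.

1689.4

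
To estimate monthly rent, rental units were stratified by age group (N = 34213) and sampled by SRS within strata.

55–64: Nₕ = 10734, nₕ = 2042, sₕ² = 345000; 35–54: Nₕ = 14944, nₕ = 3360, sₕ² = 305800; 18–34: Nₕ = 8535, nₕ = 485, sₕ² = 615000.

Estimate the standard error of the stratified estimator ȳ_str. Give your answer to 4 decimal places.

Var(ȳ_str) = Σₕ Wₕ²(1 − fₕ)sₕ²/nₕ with Wₕ = Nₕ/N, N = 34213.
55–64: Wₕ = 0.31374039; term = 0.31374039²·(1 − 0.19023663)·345000/2042 = 13.466736.
35–54: Wₕ = 0.43679303; term = 0.43679303²·(1 − 0.22483940)·305800/3360 = 13.459883.
18–34: Wₕ = 0.24946658; term = 0.24946658²·(1 − 0.05682484)·615000/485 = 74.43042.
Sum = 101.35704.
SE = √(101.35704) = 10.0676.

10.0676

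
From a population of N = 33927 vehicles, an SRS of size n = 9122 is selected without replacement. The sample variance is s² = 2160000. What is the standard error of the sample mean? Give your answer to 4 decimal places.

13.1577

Under SRS without replacement, Var(ȳ) = (1 − f)·s²/n with f = n/N = 9122/33927 = 0.26887140.
Var(ȳ) = (1 − 0.26887140)·2160000/9122 = 0.73112860·236.79018 = 173.12407.
SE(ȳ) = √(173.12407) = 13.1577.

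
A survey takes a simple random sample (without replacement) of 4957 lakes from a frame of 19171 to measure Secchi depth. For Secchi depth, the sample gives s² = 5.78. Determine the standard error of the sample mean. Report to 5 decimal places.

Under SRS without replacement, Var(ȳ) = (1 − f)·s²/n with f = n/N = 4957/19171 = 0.25856763.
Var(ȳ) = (1 − 0.25856763)·5.78/4957 = 0.74143237·0.0011660278 = 8.6453079 × 10^-4.
SE(ȳ) = √(8.6453079 × 10^-4) = 0.02940.

0.02940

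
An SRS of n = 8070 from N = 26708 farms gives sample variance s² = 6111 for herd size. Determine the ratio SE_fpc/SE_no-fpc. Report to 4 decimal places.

0.8354

f = n/N = 8070/26708 = 0.30215666.
SE_no-fpc = √(s²/n) = 0.87020059; SE_fpc = √((1−f)s²/n) = 0.72693963.
Ratio = √(1−f) = 0.83537018.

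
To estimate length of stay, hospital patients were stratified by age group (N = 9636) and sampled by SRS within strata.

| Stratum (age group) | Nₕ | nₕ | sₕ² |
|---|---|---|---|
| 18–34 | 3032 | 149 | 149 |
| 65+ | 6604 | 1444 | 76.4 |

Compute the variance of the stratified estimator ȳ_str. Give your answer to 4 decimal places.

0.1136

Var(ȳ_str) = Σₕ Wₕ²(1 − fₕ)sₕ²/nₕ with Wₕ = Nₕ/N, N = 9636.
18–34: Wₕ = 0.31465338; term = 0.31465338²·(1 − 0.04914248)·149/149 = 0.094141314.
65+: Wₕ = 0.68534662; term = 0.68534662²·(1 − 0.21865536)·76.4/1444 = 0.019417323.
Sum = 0.11355864.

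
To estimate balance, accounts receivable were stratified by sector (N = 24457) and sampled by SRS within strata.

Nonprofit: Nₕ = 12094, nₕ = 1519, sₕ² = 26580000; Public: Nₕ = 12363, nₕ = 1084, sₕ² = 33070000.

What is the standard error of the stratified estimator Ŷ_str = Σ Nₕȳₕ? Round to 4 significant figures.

2.548 × 10^6

Var(Ŷ_str) = Σₕ Nₕ²(1 − fₕ)sₕ²/nₕ.
Nonprofit: 12094²·(1 − 1519/12094)·26580000/1519 = 2.2379354 × 10^12.
Public: 12363²·(1 − 1084/12363)·33070000/1084 = 4.2540185 × 10^12.
Sum = 6.4919539 × 10^12.
SE = √(6.4919539 × 10^12) = 2.548 × 10^6.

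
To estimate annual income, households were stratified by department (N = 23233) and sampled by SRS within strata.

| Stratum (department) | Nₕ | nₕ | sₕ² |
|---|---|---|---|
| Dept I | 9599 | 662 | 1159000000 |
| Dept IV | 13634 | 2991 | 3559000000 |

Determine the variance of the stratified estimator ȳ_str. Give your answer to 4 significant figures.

Var(ȳ_str) = Σₕ Wₕ²(1 − fₕ)sₕ²/nₕ with Wₕ = Nₕ/N, N = 23233.
Dept I: Wₕ = 0.41316231; term = 0.41316231²·(1 − 0.06896552)·1159000000/662 = 278248.36.
Dept IV: Wₕ = 0.58683769; term = 0.58683769²·(1 − 0.21937803)·3559000000/2991 = 319880.92.
Sum = 598129.28.

598100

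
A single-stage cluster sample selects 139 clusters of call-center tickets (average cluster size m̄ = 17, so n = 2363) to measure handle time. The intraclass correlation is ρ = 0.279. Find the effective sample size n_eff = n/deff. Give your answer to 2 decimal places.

deff = 1 + (17 − 1)·0.279 = 1 + 4.464 = 5.464.
n_eff = 2363 / 5.464 = 432.47.

432.47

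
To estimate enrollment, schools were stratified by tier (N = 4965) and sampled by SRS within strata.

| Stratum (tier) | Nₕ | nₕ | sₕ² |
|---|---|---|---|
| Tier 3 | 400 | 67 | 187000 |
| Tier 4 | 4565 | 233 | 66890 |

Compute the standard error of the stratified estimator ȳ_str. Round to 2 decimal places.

15.66

Var(ȳ_str) = Σₕ Wₕ²(1 − fₕ)sₕ²/nₕ with Wₕ = Nₕ/N, N = 4965.
Tier 3: Wₕ = 0.08056395; term = 0.08056395²·(1 − 0.16750000)·187000/67 = 15.081083.
Tier 4: Wₕ = 0.91943605; term = 0.91943605²·(1 − 0.05104053)·66890/233 = 230.30109.
Sum = 245.38217.
SE = √(245.38217) = 15.66.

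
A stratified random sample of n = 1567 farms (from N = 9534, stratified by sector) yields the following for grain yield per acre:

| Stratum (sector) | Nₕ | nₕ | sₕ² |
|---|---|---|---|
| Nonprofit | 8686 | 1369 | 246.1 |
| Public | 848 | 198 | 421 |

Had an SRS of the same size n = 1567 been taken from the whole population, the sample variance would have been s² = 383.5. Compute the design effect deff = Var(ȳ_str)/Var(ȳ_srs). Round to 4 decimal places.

Var(ȳ_str) = Σ Wₕ²(1−fₕ)sₕ²/nₕ with Wₕ = Nₕ/9534:
  Nonprofit: (8686/9534)²·(1−1369/8686)·246.1/1369 = 0.1256929
  Public: (848/9534)²·(1−198/848)·421/198 = 0.012893648
  → Var(ȳ_str) = 0.13858655.
Var(ȳ_srs) = (1 − 1567/9534)·383.5/1567 = 0.2045107.
deff = 0.13858655 / 0.2045107 = 0.6776.

0.6776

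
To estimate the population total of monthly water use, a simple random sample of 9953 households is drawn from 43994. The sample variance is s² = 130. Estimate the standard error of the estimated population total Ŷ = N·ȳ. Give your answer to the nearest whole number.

Var(Ŷ) = N²·Var(ȳ) = N²·(1 − n/N)·s²/n.
f = 9953/43994 = 0.22623540; Var(ȳ) = 0.77376460·130/9953 = 0.01010644.
Var(Ŷ) = 43994² · 0.01010644 = 1.9560732 × 10^7.
SE(Ŷ) = √(1.9560732 × 10^7) = 4423.

4423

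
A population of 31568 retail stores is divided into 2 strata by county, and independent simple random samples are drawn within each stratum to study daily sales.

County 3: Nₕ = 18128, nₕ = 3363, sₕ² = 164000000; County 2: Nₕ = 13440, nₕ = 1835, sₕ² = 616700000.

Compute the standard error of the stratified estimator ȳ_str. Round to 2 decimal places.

256.32

Var(ȳ_str) = Σₕ Wₕ²(1 − fₕ)sₕ²/nₕ with Wₕ = Nₕ/N, N = 31568.
County 3: Wₕ = 0.57425241; term = 0.57425241²·(1 − 0.18551412)·164000000/3363 = 13098.036.
County 2: Wₕ = 0.42574759; term = 0.42574759²·(1 − 0.13653274)·616700000/1835 = 52600.292.
Sum = 65698.328.
SE = √(65698.328) = 256.32.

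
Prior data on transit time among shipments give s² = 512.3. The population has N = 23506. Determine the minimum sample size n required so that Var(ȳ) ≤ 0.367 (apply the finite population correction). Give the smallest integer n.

Without fpc, n₀ = s²/D = 512.3/0.367 = 1395.9128.
With fpc, (1 − n/N)·s²/n ≤ D requires n ≥ n₀/(1 + n₀/N) = 1395.9128/(1 + 1395.9128/23506) = 1317.6629.
Rounding up, n = 1318.

1318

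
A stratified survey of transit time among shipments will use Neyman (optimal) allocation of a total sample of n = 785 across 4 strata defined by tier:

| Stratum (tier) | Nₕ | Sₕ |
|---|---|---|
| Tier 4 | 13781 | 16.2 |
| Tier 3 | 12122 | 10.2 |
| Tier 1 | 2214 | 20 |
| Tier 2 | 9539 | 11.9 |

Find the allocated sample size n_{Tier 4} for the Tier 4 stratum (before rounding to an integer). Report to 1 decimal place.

347.2

Neyman allocation: nₕ = n·NₕSₕ / Σⱼ NⱼSⱼ.
Σ NⱼSⱼ = 13781·16.2 + 12122·10.2 + 2214·20 + 9539·11.9 = 504690.7.
n_{Tier 4} = 785·13781·16.2 / 504690.7 = 347.2.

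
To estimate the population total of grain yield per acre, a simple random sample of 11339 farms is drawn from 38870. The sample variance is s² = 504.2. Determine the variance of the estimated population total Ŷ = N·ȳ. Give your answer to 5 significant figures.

Var(Ŷ) = N²·Var(ȳ) = N²·(1 − n/N)·s²/n.
f = 11339/38870 = 0.29171598; Var(ȳ) = 0.70828402·504.2/11339 = 0.031494559.
Var(Ŷ) = 38870² · 0.031494559 = 4.7584402 × 10^7.

4.7584 × 10^7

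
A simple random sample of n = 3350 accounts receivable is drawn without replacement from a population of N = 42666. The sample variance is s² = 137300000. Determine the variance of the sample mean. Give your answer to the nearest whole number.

Under SRS without replacement, Var(ȳ) = (1 − f)·s²/n with f = n/N = 3350/42666 = 0.07851685.
Var(ȳ) = (1 − 0.07851685)·137300000/3350 = 0.92148315·40985.075 = 37767.056.

37767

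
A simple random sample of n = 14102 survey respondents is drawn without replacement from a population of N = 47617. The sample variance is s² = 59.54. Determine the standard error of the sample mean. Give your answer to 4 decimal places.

Under SRS without replacement, Var(ȳ) = (1 − f)·s²/n with f = n/N = 14102/47617 = 0.29615473.
Var(ȳ) = (1 − 0.29615473)·59.54/14102 = 0.70384527·0.0042220962 = 0.0029717024.
SE(ȳ) = √(0.0029717024) = 0.0545.

0.0545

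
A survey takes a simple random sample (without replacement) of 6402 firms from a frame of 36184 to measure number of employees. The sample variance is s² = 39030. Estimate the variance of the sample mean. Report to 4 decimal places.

Under SRS without replacement, Var(ȳ) = (1 − f)·s²/n with f = n/N = 6402/36184 = 0.17692903.
Var(ȳ) = (1 − 0.17692903)·39030/6402 = 0.82307097·6.0965323 = 5.0178788.

5.0179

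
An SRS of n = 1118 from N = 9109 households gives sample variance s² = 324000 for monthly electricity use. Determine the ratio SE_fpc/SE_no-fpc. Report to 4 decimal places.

f = n/N = 1118/9109 = 0.12273576.
SE_no-fpc = √(s²/n) = 17.023608; SE_fpc = √((1−f)s²/n) = 15.944717.
Ratio = √(1−f) = 0.93662385.

0.9366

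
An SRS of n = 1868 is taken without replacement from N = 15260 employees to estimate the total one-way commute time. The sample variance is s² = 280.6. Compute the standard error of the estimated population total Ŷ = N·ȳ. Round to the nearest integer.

5541

Var(Ŷ) = N²·Var(ȳ) = N²·(1 − n/N)·s²/n.
f = 1868/15260 = 0.12241153; Var(ȳ) = 0.87758847·280.6/1868 = 0.13182619.
Var(Ŷ) = 15260² · 0.13182619 = 3.0698048 × 10^7.
SE(Ŷ) = √(3.0698048 × 10^7) = 5541.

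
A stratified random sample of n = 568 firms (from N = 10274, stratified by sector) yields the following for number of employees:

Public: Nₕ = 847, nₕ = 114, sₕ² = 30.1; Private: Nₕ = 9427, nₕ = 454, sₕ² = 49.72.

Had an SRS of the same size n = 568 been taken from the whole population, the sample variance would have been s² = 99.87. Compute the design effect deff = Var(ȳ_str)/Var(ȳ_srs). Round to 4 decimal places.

0.5377

Var(ȳ_str) = Σ Wₕ²(1−fₕ)sₕ²/nₕ with Wₕ = Nₕ/10274:
  Public: (847/10274)²·(1−114/847)·30.1/114 = 0.0015529945
  Private: (9427/10274)²·(1−454/9427)·49.72/454 = 0.087762163
  → Var(ȳ_str) = 0.089315158.
Var(ȳ_srs) = (1 − 568/10274)·99.87/568 = 0.16610681.
deff = 0.089315158 / 0.16610681 = 0.5377.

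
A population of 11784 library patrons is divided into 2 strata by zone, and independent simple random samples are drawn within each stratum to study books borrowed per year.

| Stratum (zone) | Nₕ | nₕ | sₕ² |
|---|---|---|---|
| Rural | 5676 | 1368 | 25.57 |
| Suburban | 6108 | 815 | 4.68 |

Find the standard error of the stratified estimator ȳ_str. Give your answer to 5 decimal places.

0.06803

Var(ȳ_str) = Σₕ Wₕ²(1 − fₕ)sₕ²/nₕ with Wₕ = Nₕ/N, N = 11784.
Rural: Wₕ = 0.48167006; term = 0.48167006²·(1 − 0.24101480)·25.57/1368 = 0.0032913741.
Suburban: Wₕ = 0.51832994; term = 0.51832994²·(1 − 0.13343157)·4.68/815 = 0.0013369147.
Sum = 0.0046282888.
SE = √(0.0046282888) = 0.06803.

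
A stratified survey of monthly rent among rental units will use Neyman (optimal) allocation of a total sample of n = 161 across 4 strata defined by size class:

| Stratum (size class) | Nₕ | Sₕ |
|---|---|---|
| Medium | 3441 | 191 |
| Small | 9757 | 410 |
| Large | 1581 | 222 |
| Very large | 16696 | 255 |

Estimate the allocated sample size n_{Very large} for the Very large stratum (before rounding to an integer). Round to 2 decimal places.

73.97

Neyman allocation: nₕ = n·NₕSₕ / Σⱼ NⱼSⱼ.
Σ NⱼSⱼ = 3441·191 + 9757·410 + 1581·222 + 16696·255 = 9.266063 × 10^6.
n_{Very large} = 161·16696·255 / (9.266063 × 10^6) = 73.97.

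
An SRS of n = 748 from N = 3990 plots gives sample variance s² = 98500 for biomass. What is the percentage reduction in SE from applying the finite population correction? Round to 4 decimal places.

f = n/N = 748/3990 = 0.18746867.
SE_no-fpc = √(s²/n) = 11.475386; SE_fpc = √((1−f)s²/n) = 10.343973.
Ratio = √(1−f) = 0.90140520. Reduction = 100·(1 − 0.90140520) = 9.8595%.

9.8595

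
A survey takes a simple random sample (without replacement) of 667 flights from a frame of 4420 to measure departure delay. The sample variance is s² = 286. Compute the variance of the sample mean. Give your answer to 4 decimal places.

Under SRS without replacement, Var(ȳ) = (1 − f)·s²/n with f = n/N = 667/4420 = 0.15090498.
Var(ȳ) = (1 − 0.15090498)·286/667 = 0.84909502·0.42878561 = 0.36407972.

0.3641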